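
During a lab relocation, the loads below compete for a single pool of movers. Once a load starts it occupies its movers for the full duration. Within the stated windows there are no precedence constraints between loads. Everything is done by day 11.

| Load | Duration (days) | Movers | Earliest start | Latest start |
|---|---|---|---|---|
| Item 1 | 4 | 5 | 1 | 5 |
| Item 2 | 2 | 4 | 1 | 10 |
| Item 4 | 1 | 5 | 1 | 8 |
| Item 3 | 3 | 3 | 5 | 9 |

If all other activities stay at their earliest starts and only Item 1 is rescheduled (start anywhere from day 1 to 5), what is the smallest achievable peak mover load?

Item 1@1: d1:14  d2:9  d3:5  d4:5  d5:3  d6:3  d7:3  d8:0  d9:0  d10:0  d11:0 → peak 14
Item 1@2: d1:9  d2:9  d3:5  d4:5  d5:8  d6:3  d7:3  d8:0  d9:0  d10:0  d11:0 → peak 9
Item 1@3: d1:9  d2:4  d3:5  d4:5  d5:8  d6:8  d7:3  d8:0  d9:0  d10:0  d11:0 → peak 9
Item 1@4: d1:9  d2:4  d3:0  d4:5  d5:8  d6:8  d7:8  d8:0  d9:0  d10:0  d11:0 → peak 9
Item 1@5: d1:9  d2:4  d3:0  d4:0  d5:8  d6:8  d7:8  d8:5  d9:0  d10:0  d11:0 → peak 9
Best is Item 1@2, peak 9.

9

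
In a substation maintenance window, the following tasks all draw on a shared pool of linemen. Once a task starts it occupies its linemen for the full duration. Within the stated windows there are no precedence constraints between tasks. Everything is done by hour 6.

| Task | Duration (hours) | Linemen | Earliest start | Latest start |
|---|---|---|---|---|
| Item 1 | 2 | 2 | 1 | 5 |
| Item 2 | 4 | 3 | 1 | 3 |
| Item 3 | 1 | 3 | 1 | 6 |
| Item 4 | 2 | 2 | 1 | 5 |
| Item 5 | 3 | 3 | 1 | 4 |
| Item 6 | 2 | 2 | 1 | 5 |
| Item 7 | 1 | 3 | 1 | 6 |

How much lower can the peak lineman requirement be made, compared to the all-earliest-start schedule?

10

Early-start peak: h1:18  h2:12  h3:6  h4:3  h5:0  h6:0 ⇒ 18.
Leveled (Item 1@1, Item 2@1, Item 3@1, Item 4@2, Item 5@3, Item 6@4, Item 7@5): h1:8  h2:7  h3:8  h4:8  h5:8  h6:0 ⇒ 8.
Reduction 18 − 8 = 10.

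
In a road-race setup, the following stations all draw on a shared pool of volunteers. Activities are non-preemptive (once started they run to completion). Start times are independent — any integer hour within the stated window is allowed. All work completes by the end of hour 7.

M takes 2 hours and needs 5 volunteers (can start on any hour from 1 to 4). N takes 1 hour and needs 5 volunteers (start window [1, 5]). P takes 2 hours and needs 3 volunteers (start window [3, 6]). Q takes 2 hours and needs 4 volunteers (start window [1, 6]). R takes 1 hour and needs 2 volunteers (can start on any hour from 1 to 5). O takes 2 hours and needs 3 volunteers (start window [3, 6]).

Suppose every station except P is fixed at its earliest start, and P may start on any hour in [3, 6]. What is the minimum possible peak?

P@3: h1:16  h2:9  h3:6  h4:6  h5:0  h6:0  h7:0 → peak 16
P@4: h1:16  h2:9  h3:3  h4:6  h5:3  h6:0  h7:0 → peak 16
P@5: h1:16  h2:9  h3:3  h4:3  h5:3  h6:3  h7:0 → peak 16
P@6: h1:16  h2:9  h3:3  h4:3  h5:0  h6:3  h7:3 → peak 16
Best is P@3, peak 16.

16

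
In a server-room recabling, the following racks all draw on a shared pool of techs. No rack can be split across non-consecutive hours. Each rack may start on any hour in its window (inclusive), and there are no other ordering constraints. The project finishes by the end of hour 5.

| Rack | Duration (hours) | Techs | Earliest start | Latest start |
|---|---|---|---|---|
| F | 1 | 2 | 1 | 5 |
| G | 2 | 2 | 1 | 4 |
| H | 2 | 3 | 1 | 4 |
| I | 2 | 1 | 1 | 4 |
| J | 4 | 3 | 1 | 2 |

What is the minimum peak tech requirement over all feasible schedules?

Early-start (F@1, G@1, H@1, I@1, J@1) gives peak 11: h1:11  h2:9  h3:3  h4:3  h5:0.
Shift H→3, J→2.
Schedule F@1, G@1, H@3, I@1, J@2: h1:5  h2:6  h3:6  h4:6  h5:3 — peak 6.
Total tech-hours = 26 over 5 hours ⇒ peak ≥ ⌈26/5⌉ = 6, so 6 is optimal.

6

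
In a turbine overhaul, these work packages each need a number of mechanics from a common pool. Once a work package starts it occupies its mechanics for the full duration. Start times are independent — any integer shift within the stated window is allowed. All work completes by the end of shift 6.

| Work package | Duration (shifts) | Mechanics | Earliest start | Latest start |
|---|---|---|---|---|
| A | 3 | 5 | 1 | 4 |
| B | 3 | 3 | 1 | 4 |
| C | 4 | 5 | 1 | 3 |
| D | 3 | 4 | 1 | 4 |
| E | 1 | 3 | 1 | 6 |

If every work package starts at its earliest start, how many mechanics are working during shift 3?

At early start, shift 3 has: A, B, C, D.
Demand: 5 + 3 + 5 + 4 = 17.

17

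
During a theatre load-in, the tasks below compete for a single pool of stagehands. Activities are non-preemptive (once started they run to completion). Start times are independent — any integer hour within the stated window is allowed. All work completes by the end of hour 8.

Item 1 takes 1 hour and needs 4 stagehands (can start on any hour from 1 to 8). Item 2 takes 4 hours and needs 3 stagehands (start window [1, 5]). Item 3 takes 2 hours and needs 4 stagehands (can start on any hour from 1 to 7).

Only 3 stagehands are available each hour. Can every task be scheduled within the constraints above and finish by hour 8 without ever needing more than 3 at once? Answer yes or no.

The minimum achievable peak is 4; 3 < 4, so no feasible schedule stays within the cap.

no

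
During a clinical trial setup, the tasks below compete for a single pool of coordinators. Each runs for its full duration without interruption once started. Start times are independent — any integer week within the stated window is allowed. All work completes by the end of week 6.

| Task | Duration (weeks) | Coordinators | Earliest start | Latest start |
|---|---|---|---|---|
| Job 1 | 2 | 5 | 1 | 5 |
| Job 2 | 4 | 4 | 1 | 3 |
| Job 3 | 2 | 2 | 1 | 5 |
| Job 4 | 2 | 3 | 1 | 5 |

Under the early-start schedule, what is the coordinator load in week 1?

At early start, week 1 has: Job 1, Job 2, Job 3, Job 4.
Demand: 5 + 4 + 2 + 3 = 14.

14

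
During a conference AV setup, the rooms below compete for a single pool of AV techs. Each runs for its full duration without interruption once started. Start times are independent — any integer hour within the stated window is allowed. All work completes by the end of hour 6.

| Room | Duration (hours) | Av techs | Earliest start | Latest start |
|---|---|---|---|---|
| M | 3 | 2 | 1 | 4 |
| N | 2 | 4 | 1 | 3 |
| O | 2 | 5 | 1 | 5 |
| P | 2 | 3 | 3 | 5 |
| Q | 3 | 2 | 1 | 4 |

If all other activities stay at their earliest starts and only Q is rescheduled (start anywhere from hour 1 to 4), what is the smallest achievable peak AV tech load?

11

Q@1: h1:13  h2:13  h3:7  h4:3  h5:0  h6:0 → peak 13
Q@2: h1:11  h2:13  h3:7  h4:5  h5:0  h6:0 → peak 13
Q@3: h1:11  h2:11  h3:7  h4:5  h5:2  h6:0 → peak 11
Q@4: h1:11  h2:11  h3:5  h4:5  h5:2  h6:2 → peak 11
Best is Q@3, peak 11.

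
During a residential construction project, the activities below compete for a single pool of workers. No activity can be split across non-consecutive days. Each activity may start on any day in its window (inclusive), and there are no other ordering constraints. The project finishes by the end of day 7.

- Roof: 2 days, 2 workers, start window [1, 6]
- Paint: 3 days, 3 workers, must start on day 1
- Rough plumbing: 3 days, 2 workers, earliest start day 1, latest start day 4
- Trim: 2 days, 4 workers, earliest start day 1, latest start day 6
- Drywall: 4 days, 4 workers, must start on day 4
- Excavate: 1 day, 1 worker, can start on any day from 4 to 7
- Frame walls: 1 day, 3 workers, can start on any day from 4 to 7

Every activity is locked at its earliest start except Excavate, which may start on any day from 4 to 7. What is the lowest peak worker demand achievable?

Excavate@4: d1:11  d2:11  d3:5  d4:8  d5:4  d6:4  d7:4 → peak 11
Excavate@5: d1:11  d2:11  d3:5  d4:7  d5:5  d6:4  d7:4 → peak 11
Excavate@6: d1:11  d2:11  d3:5  d4:7  d5:4  d6:5  d7:4 → peak 11
Excavate@7: d1:11  d2:11  d3:5  d4:7  d5:4  d6:4  d7:5 → peak 11
Best is Excavate@4, peak 11.

11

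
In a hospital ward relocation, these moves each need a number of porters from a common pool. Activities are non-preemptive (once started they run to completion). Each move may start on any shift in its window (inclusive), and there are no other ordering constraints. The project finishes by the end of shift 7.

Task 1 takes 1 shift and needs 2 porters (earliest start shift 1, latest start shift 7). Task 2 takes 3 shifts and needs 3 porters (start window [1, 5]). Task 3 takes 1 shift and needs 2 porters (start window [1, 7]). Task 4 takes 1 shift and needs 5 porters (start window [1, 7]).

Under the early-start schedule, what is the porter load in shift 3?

At early start, shift 3 has: Task 2.
Demand: 3 = 3.

3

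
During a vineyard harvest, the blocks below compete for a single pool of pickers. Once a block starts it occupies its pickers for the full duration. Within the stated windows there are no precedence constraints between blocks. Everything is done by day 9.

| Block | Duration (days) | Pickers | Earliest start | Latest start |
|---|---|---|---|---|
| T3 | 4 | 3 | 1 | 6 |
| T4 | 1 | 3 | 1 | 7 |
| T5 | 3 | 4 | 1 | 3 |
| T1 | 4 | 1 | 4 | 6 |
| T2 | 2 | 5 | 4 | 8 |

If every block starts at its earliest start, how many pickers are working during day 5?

6

At early start, day 5 has: T1, T2.
Demand: 1 + 5 = 6.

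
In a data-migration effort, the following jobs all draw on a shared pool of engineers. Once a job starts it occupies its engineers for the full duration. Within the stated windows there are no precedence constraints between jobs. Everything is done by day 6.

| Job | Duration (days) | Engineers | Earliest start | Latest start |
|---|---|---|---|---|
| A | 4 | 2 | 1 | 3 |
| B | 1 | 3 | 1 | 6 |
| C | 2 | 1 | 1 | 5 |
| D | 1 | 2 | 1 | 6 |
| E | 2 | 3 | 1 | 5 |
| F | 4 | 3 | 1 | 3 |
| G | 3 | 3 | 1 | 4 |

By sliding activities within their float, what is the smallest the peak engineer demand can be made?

8

Early-start (A@1, B@1, C@1, D@1, E@1, F@1, G@1) gives peak 17: d1:17  d2:12  d3:8  d4:5  d5:0  d6:0.
Shift E→2, F→3, G→4.
Schedule A@1, B@1, C@1, D@1, E@2, F@3, G@4: d1:8  d2:6  d3:8  d4:8  d5:6  d6:6 — peak 8.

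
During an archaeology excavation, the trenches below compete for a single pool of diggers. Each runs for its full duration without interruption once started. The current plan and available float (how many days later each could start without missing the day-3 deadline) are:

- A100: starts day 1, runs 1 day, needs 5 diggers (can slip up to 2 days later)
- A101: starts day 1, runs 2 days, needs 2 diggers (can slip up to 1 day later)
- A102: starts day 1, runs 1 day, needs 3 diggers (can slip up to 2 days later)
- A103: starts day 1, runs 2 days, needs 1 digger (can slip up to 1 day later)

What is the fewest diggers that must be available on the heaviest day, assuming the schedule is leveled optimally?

6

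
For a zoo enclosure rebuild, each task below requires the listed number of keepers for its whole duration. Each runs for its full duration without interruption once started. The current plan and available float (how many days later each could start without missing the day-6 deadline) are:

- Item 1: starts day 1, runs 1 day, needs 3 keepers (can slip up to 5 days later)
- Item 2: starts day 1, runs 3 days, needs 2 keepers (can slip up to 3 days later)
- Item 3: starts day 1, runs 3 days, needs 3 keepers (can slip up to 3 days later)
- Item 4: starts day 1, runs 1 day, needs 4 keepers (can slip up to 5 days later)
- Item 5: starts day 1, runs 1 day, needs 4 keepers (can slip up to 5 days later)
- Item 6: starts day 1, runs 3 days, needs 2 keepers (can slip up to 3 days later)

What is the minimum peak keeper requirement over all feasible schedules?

6

Early-start (Item 1@1, Item 2@1, Item 3@1, Item 4@1, Item 5@1, Item 6@1) gives peak 18: d1:18  d2:7  d3:7  d4:0  d5:0  d6:0.
Shift Item 3→2, Item 4→5, Item 5→6, Item 6→4.
Schedule Item 1@1, Item 2@1, Item 3@2, Item 4@5, Item 5@6, Item 6@4: d1:5  d2:5  d3:5  d4:5  d5:6  d6:6 — peak 6.
Total keeper-days = 32 over 6 days ⇒ peak ≥ ⌈32/6⌉ = 6, so 6 is optimal.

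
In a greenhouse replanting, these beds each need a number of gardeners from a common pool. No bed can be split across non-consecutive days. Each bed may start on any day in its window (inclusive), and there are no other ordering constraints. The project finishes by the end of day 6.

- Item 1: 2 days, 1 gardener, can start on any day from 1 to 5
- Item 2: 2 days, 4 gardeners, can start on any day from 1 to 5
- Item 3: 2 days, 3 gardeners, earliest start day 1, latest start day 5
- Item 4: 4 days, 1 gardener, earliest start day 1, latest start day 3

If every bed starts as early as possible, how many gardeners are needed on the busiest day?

9

Early-start schedule: Item 1@1, Item 2@1, Item 3@1, Item 4@1.
Load per day: day 1: 9, day 2: 9, day 3: 1, day 4: 1, day 5: 0, day 6: 0.
Peak is 9.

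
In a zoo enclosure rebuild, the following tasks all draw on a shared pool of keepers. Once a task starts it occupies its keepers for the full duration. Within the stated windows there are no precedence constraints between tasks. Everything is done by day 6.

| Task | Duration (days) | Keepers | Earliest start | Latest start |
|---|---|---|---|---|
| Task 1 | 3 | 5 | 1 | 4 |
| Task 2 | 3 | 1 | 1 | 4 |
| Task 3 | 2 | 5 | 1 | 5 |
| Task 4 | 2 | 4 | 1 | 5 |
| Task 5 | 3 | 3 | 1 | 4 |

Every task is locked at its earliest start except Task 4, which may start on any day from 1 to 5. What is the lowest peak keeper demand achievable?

14

Task 4@1: d1:18  d2:18  d3:9  d4:0  d5:0  d6:0 → peak 18
Task 4@2: d1:14  d2:18  d3:13  d4:0  d5:0  d6:0 → peak 18
Task 4@3: d1:14  d2:14  d3:13  d4:4  d5:0  d6:0 → peak 14
Task 4@4: d1:14  d2:14  d3:9  d4:4  d5:4  d6:0 → peak 14
Task 4@5: d1:14  d2:14  d3:9  d4:0  d5:4  d6:4 → peak 14
Best is Task 4@3, peak 14.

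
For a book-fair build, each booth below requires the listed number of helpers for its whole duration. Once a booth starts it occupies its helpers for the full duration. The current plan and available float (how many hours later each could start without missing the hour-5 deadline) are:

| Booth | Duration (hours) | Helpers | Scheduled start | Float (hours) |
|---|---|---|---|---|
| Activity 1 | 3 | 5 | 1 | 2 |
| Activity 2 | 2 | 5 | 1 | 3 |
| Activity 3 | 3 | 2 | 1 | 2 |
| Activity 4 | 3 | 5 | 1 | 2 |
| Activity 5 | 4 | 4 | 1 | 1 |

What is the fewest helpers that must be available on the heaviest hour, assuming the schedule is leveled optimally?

Early-start (Activity 1@1, Activity 2@1, Activity 3@1, Activity 4@1, Activity 5@1) gives peak 21: h1:21  h2:21  h3:16  h4:4  h5:0.
Shift Activity 4→3.
Schedule Activity 1@1, Activity 2@1, Activity 3@1, Activity 4@3, Activity 5@1: h1:16  h2:16  h3:16  h4:9  h5:5 — peak 16.

16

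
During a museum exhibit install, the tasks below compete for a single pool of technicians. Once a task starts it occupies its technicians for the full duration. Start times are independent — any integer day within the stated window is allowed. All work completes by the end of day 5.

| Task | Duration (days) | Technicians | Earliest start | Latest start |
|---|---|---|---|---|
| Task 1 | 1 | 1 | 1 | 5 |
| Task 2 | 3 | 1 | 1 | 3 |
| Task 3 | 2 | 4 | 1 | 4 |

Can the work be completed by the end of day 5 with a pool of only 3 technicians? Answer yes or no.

The minimum achievable peak is 4; 3 < 4, so no feasible schedule stays within the cap.

no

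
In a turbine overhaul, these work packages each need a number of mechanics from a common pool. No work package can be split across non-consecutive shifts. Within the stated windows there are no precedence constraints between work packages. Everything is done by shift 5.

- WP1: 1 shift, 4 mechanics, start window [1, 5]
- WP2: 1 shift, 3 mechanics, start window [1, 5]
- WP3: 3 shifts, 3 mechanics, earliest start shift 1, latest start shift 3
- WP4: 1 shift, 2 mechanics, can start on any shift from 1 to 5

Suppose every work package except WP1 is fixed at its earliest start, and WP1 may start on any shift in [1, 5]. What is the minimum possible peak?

WP1@1: s1:12  s2:3  s3:3  s4:0  s5:0 → peak 12
WP1@2: s1:8  s2:7  s3:3  s4:0  s5:0 → peak 8
WP1@3: s1:8  s2:3  s3:7  s4:0  s5:0 → peak 8
WP1@4: s1:8  s2:3  s3:3  s4:4  s5:0 → peak 8
WP1@5: s1:8  s2:3  s3:3  s4:0  s5:4 → peak 8
Best is WP1@2, peak 8.

8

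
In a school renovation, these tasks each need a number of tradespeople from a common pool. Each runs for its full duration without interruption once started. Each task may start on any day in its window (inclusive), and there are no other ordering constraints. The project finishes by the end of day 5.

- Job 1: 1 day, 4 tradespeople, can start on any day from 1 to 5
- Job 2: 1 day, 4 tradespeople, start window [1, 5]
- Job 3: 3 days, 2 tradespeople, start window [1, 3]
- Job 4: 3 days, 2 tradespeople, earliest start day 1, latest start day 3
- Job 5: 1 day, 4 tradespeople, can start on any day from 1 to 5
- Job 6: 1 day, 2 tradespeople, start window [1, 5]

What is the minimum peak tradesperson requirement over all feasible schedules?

6

Early-start (Job 1@1, Job 2@1, Job 3@1, Job 4@1, Job 5@1, Job 6@1) gives peak 18: d1:18  d2:4  d3:4  d4:0  d5:0.
Shift Job 2→2, Job 4→3, Job 5→4, Job 6→3.
Schedule Job 1@1, Job 2@2, Job 3@1, Job 4@3, Job 5@4, Job 6@3: d1:6  d2:6  d3:6  d4:6  d5:2 — peak 6.
Total tradesperson-days = 26 over 5 days ⇒ peak ≥ ⌈26/5⌉ = 6, so 6 is optimal.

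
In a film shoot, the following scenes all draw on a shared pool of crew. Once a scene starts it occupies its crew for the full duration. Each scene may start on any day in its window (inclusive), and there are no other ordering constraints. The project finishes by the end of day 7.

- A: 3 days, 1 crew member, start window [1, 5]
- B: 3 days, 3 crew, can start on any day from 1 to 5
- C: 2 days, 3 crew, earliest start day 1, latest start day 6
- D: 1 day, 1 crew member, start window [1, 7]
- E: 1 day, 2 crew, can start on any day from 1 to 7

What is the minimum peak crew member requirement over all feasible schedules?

Early-start (A@1, B@1, C@1, D@1, E@1) gives peak 10: d1:10  d2:7  d3:4  d4:0  d5:0  d6:0  d7:0.
Shift C→4, D→4, E→6.
Schedule A@1, B@1, C@4, D@4, E@6: d1:4  d2:4  d3:4  d4:4  d5:3  d6:2  d7:0 — peak 4.

4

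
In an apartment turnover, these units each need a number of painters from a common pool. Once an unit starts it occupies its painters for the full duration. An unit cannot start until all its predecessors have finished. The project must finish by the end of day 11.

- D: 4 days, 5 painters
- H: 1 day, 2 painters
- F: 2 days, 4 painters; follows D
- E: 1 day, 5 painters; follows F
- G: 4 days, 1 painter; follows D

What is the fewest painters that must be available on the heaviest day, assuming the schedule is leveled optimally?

5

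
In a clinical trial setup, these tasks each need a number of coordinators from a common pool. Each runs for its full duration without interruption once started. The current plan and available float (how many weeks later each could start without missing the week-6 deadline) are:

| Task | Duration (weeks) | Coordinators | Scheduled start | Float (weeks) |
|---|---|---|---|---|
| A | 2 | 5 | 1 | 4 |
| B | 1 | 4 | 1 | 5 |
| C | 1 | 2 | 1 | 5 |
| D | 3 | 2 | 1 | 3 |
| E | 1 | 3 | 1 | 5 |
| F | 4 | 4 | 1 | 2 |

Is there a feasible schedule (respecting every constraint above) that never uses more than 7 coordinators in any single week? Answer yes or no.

The minimum achievable peak is 8; 7 < 8, so no feasible schedule stays within the cap.

no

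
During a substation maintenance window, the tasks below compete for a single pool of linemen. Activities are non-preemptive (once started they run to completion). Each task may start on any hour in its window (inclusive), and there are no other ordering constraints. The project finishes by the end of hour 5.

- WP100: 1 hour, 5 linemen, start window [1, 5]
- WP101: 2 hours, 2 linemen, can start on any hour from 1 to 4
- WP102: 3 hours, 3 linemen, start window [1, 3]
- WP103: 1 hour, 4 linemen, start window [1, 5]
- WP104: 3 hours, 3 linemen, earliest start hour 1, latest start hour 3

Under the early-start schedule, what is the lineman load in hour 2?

At early start, hour 2 has: WP101, WP102, WP104.
Demand: 2 + 3 + 3 = 8.

8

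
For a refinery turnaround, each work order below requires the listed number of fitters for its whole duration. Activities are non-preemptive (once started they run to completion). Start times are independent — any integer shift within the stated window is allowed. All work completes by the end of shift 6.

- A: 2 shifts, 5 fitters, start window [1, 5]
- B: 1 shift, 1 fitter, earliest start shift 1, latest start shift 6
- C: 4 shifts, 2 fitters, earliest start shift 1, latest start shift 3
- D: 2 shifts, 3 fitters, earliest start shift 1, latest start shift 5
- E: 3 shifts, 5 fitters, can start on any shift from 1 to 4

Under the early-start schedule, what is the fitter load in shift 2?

At early start, shift 2 has: A, C, D, E.
Demand: 5 + 2 + 3 + 5 = 15.

15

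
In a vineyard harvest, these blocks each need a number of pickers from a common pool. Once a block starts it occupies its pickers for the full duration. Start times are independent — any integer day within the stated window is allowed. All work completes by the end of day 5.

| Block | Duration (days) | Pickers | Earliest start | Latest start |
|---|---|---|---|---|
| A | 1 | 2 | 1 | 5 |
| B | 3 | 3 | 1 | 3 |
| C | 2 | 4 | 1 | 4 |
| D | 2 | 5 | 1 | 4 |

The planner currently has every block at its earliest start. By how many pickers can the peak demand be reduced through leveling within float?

Early-start peak: d1:14  d2:12  d3:3  d4:0  d5:0 ⇒ 14.
Leveled (A@1, B@1, C@2, D@4): d1:5  d2:7  d3:7  d4:5  d5:5 ⇒ 7.
Reduction 14 − 7 = 7.

7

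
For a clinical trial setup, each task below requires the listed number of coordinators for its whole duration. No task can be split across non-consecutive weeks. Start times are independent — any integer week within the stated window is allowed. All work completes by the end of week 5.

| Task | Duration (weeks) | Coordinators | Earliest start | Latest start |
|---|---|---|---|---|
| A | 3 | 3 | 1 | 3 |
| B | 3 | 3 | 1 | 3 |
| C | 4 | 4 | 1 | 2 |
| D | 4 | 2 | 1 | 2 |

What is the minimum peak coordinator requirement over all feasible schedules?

Schedule A@1, B@1, C@1, D@1: w1:12  w2:12  w3:12  w4:6  w5:0 — peak 12.

12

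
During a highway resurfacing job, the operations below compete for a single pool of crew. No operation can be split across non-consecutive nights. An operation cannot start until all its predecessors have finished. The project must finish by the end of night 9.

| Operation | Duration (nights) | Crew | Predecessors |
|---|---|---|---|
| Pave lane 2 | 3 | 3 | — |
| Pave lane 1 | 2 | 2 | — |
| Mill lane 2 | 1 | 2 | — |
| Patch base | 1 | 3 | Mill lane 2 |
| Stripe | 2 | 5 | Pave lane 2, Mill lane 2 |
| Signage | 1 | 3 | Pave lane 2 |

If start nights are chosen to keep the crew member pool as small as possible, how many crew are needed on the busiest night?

5

Early-start (Pave lane 2@1, Pave lane 1@1, Mill lane 2@1, Patch base@2, Stripe@4, Signage@4) gives peak 8: n1:7  n2:8  n3:3  n4:8  n5:5  n6:0  n7:0  n8:0  n9:0.
Shift Mill lane 2→3, Patch base→4, Stripe→5, Signage→7.
Schedule Pave lane 2@1, Pave lane 1@1, Mill lane 2@3, Patch base@4, Stripe@5, Signage@7: n1:5  n2:5  n3:5  n4:3  n5:5  n6:5  n7:3  n8:0  n9:0 — peak 5.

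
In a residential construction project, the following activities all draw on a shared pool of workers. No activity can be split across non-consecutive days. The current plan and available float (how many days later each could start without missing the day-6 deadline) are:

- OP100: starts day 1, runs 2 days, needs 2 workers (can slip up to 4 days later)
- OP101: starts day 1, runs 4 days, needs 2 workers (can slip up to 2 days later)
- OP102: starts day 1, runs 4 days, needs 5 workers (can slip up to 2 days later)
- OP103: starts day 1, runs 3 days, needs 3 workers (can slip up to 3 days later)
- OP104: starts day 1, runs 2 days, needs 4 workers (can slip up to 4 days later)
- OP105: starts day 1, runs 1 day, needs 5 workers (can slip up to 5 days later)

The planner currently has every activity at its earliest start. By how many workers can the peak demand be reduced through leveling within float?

Early-start peak: d1:21  d2:16  d3:10  d4:7  d5:0  d6:0 ⇒ 21.
Leveled (OP100@1, OP101@1, OP102@1, OP103@3, OP104@5, OP105@6): d1:9  d2:9  d3:10  d4:10  d5:7  d6:9 ⇒ 10.
Reduction 21 − 10 = 11.

11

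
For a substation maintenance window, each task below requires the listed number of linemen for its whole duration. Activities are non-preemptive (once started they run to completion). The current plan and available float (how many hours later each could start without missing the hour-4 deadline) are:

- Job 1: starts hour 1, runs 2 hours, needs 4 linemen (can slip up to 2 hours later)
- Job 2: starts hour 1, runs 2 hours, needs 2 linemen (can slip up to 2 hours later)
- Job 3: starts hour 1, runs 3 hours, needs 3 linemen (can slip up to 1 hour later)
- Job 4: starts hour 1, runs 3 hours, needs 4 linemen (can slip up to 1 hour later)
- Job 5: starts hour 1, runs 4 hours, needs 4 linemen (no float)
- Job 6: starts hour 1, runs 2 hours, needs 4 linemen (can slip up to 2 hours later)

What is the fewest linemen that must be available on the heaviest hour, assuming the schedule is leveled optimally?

Early-start (Job 1@1, Job 2@1, Job 3@1, Job 4@1, Job 5@1, Job 6@1) gives peak 21: h1:21  h2:21  h3:11  h4:4.
Shift Job 6→3.
Schedule Job 1@1, Job 2@1, Job 3@1, Job 4@1, Job 5@1, Job 6@3: h1:17  h2:17  h3:15  h4:8 — peak 17.

17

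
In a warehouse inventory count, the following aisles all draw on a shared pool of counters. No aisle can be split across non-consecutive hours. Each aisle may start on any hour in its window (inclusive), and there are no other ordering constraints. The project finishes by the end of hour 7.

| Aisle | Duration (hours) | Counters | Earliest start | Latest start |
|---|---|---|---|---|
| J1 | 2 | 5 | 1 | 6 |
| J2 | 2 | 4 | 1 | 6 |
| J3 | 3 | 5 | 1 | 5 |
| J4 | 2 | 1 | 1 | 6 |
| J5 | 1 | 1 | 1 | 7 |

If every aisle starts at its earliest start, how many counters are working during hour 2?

15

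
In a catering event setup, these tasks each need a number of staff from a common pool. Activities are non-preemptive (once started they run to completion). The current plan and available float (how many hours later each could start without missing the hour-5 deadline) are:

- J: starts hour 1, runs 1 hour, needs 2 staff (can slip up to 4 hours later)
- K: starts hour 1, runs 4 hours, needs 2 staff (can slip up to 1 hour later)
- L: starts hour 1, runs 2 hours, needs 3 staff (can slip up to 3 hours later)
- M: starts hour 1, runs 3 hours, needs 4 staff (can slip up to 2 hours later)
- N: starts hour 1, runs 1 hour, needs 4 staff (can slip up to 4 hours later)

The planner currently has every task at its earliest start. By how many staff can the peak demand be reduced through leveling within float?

8

Early-start peak: h1:15  h2:9  h3:6  h4:2  h5:0 ⇒ 15.
Leveled (J@2, K@2, L@1, M@3, N@1): h1:7  h2:7  h3:6  h4:6  h5:6 ⇒ 7.
Reduction 15 − 7 = 8.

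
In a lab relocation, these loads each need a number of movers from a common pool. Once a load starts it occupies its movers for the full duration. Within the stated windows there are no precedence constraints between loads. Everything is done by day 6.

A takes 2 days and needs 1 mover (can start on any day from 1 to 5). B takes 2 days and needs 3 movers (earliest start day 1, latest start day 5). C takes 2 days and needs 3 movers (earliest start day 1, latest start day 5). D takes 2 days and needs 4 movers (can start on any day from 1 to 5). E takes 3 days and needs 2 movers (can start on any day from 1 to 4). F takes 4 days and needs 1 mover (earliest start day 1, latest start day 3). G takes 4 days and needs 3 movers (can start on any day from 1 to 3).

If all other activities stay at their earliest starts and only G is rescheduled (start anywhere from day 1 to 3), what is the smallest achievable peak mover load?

14

G@1: d1:17  d2:17  d3:6  d4:4  d5:0  d6:0 → peak 17
G@2: d1:14  d2:17  d3:6  d4:4  d5:3  d6:0 → peak 17
G@3: d1:14  d2:14  d3:6  d4:4  d5:3  d6:3 → peak 14
Best is G@3, peak 14.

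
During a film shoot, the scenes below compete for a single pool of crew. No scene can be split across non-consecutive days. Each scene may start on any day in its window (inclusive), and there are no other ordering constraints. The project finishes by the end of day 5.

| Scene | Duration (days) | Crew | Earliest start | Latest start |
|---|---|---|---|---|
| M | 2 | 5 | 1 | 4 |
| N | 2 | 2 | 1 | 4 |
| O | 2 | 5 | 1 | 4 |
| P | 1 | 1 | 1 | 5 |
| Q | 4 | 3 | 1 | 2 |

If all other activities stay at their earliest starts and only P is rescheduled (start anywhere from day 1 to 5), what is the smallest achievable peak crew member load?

P@1: d1:16  d2:15  d3:3  d4:3  d5:0 → peak 16
P@2: d1:15  d2:16  d3:3  d4:3  d5:0 → peak 16
P@3: d1:15  d2:15  d3:4  d4:3  d5:0 → peak 15
P@4: d1:15  d2:15  d3:3  d4:4  d5:0 → peak 15
P@5: d1:15  d2:15  d3:3  d4:3  d5:1 → peak 15
Best is P@3, peak 15.

15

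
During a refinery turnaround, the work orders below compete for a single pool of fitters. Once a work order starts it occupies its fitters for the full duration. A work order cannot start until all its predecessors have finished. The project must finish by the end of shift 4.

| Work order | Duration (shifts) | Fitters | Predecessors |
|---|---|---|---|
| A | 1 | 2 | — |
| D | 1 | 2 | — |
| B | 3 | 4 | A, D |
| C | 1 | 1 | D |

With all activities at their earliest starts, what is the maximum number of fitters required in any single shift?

Early-start schedule: A@1, D@1, B@2, C@2.
Load per shift: shift 1: 4, shift 2: 5, shift 3: 4, shift 4: 4.
Peak is 5.

5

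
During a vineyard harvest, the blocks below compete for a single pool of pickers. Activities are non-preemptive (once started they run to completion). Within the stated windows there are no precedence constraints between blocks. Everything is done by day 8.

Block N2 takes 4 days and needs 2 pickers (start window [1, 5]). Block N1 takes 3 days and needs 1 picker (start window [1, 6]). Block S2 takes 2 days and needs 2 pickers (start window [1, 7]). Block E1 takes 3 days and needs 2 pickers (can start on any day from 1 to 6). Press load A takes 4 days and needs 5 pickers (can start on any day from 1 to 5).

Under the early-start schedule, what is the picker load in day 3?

At early start, day 3 has: Block N2, Block N1, Block E1, Press load A.
Demand: 2 + 1 + 2 + 5 = 10.

10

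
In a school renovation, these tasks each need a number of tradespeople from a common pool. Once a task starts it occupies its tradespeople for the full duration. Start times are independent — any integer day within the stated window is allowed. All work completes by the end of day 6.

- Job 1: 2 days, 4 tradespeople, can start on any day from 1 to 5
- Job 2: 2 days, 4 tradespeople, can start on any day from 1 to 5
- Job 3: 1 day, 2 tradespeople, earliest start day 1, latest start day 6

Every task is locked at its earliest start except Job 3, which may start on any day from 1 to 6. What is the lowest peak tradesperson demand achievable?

8

Job 3@1: d1:10  d2:8  d3:0  d4:0  d5:0  d6:0 → peak 10
Job 3@2: d1:8  d2:10  d3:0  d4:0  d5:0  d6:0 → peak 10
Job 3@3: d1:8  d2:8  d3:2  d4:0  d5:0  d6:0 → peak 8
Job 3@4: d1:8  d2:8  d3:0  d4:2  d5:0  d6:0 → peak 8
Job 3@5: d1:8  d2:8  d3:0  d4:0  d5:2  d6:0 → peak 8
Job 3@6: d1:8  d2:8  d3:0  d4:0  d5:0  d6:2 → peak 8
Best is Job 3@3, peak 8.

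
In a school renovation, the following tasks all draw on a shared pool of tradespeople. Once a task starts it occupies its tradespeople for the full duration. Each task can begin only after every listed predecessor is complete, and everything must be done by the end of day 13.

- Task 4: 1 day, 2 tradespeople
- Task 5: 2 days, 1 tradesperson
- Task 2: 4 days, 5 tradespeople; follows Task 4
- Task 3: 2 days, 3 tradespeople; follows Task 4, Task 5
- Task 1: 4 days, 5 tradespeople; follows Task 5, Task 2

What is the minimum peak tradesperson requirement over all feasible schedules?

5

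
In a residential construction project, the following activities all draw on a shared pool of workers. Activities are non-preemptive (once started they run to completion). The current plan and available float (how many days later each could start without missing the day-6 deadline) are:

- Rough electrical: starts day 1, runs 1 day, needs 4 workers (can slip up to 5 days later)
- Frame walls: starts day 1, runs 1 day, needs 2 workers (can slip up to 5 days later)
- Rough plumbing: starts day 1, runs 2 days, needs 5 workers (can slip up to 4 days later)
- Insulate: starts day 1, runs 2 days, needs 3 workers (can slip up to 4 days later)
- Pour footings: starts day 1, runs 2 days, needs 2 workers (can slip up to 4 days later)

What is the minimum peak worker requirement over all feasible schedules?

Early-start (Rough electrical@1, Frame walls@1, Rough plumbing@1, Insulate@1, Pour footings@1) gives peak 16: d1:16  d2:10  d3:0  d4:0  d5:0  d6:0.
Shift Frame walls→2, Rough plumbing→3, Insulate→5, Pour footings→5.
Schedule Rough electrical@1, Frame walls@2, Rough plumbing@3, Insulate@5, Pour footings@5: d1:4  d2:2  d3:5  d4:5  d5:5  d6:5 — peak 5.
Total worker-days = 26 over 6 days ⇒ peak ≥ ⌈26/6⌉ = 5, so 5 is optimal.

5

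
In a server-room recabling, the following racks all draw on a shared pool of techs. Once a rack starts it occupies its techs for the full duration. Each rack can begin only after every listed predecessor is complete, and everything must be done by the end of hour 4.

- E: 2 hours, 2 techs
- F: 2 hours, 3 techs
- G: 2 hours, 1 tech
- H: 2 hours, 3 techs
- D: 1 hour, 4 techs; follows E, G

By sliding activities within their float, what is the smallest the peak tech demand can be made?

7

Early-start (E@1, F@1, G@1, H@1, D@3) gives peak 9: h1:9  h2:9  h3:4  h4:0.
Shift H→3.
Schedule E@1, F@1, G@1, H@3, D@3: h1:6  h2:6  h3:7  h4:3 — peak 7.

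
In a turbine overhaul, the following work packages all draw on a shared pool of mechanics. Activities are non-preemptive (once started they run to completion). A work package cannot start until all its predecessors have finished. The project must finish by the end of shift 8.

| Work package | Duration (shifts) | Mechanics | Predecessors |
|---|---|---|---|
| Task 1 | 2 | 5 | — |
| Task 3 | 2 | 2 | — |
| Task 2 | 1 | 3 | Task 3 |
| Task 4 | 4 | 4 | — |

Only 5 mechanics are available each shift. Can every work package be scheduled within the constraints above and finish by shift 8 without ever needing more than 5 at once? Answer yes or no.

no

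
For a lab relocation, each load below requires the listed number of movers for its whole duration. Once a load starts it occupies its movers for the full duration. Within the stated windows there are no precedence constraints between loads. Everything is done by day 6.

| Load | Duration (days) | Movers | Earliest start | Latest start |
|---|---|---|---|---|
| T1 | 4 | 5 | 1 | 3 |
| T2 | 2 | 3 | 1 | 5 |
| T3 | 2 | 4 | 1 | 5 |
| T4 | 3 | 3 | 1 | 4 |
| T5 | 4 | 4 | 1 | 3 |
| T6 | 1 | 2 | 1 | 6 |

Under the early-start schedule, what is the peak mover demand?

21

Early-start schedule: T1@1, T2@1, T3@1, T4@1, T5@1, T6@1.
Load per day: day 1: 21, day 2: 19, day 3: 12, day 4: 9, day 5: 0, day 6: 0.
Peak is 21.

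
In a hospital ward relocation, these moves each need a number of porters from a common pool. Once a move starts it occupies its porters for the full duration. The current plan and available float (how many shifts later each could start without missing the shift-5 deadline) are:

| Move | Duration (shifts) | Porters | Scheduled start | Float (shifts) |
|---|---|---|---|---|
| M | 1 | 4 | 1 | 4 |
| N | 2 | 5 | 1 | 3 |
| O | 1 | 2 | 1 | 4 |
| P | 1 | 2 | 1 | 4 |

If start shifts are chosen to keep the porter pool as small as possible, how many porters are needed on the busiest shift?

5

Early-start (M@1, N@1, O@1, P@1) gives peak 13: s1:13  s2:5  s3:0  s4:0  s5:0.
Shift N→2, O→4, P→4.
Schedule M@1, N@2, O@4, P@4: s1:4  s2:5  s3:5  s4:4  s5:0 — peak 5.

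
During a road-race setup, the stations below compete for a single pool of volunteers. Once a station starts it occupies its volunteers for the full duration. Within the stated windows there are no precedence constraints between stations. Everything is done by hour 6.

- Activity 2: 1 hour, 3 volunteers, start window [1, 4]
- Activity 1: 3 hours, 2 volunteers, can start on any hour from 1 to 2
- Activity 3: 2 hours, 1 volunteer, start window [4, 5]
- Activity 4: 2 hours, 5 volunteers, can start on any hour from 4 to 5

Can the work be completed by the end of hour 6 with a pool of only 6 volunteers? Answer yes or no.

yes

Schedule Activity 2@1, Activity 1@1, Activity 3@4, Activity 4@4: h1:5  h2:2  h3:2  h4:6  h5:6  h6:0 — peak 6 ≤ 6.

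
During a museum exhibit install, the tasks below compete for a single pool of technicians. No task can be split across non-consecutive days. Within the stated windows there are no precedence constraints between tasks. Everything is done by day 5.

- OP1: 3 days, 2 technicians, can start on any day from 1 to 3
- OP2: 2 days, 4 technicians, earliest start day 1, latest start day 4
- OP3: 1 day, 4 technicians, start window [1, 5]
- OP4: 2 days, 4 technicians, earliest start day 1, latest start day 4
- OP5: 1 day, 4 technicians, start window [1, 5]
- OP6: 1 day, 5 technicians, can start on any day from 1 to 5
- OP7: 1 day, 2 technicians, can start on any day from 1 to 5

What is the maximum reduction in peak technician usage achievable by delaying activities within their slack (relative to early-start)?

17

Early-start peak: d1:25  d2:10  d3:2  d4:0  d5:0 ⇒ 25.
Leveled (OP1@1, OP2@1, OP3@4, OP4@4, OP5@5, OP6@3, OP7@1): d1:8  d2:6  d3:7  d4:8  d5:8 ⇒ 8.
Reduction 25 − 8 = 17.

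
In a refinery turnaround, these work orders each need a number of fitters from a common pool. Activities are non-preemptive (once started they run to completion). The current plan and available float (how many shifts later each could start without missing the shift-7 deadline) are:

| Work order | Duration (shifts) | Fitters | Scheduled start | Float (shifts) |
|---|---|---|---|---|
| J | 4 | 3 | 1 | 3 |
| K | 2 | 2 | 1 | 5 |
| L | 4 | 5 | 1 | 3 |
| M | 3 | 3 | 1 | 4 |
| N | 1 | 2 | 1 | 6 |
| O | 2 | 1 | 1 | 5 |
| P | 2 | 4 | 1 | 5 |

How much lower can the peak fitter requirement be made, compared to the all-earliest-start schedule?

11

Early-start peak: s1:20  s2:18  s3:11  s4:8  s5:0  s6:0  s7:0 ⇒ 20.
Leveled (J@1, K@1, L@3, M@5, N@7, O@3, P@1): s1:9  s2:9  s3:9  s4:9  s5:8  s6:8  s7:5 ⇒ 9.
Reduction 20 − 9 = 11.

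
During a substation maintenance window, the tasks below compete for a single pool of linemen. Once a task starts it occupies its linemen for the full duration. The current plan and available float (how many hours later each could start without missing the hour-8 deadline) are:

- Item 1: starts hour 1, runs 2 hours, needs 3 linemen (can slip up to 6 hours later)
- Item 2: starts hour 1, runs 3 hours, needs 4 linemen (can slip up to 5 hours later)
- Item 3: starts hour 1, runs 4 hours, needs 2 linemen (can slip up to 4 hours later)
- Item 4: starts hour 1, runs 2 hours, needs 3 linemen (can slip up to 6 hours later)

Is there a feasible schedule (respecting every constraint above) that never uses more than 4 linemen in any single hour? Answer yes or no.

The minimum achievable peak is 5; 4 < 5, so no feasible schedule stays within the cap.

no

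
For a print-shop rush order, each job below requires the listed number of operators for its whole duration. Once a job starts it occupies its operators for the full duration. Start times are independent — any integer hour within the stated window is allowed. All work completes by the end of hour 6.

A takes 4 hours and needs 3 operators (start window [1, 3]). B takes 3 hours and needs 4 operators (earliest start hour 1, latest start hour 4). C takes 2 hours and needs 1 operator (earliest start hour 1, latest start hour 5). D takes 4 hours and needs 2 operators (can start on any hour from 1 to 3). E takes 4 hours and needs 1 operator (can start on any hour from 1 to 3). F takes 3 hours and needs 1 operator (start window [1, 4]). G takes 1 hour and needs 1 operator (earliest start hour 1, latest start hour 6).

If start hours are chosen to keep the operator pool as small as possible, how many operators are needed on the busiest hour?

10

Early-start (A@1, B@1, C@1, D@1, E@1, F@1, G@1) gives peak 13: h1:13  h2:12  h3:11  h4:6  h5:0  h6:0.
Shift E→3, F→4, G→4.
Schedule A@1, B@1, C@1, D@1, E@3, F@4, G@4: h1:10  h2:10  h3:10  h4:8  h5:2  h6:2 — peak 10.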